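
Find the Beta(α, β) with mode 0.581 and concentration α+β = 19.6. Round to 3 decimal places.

Since the density peak of Beta(α,β) is at (α−1)/(α+β−2),
α = 1 + 0.581(19.6−2) = 11.226 and β = 19.6 − 11.226 = 8.374.

α = 11.226, β = 8.374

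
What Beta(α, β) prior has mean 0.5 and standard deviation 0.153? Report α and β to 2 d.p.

α = 4.84, β = 4.84

Variance = 0.153² = 0.023409. The moment-matching identity α+β = μ(1−μ)/Var − 1 gives
α+β = 0.25/0.023409 − 1 = 9.6797, so α = μ·9.6797 = 4.84 and β = (1−μ)·9.6797 = 4.84.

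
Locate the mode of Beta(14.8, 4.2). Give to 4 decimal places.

0.8118

With α,β > 1, mode = (α−1)/(α+β−2) = 13.8/17.0 = 0.8118.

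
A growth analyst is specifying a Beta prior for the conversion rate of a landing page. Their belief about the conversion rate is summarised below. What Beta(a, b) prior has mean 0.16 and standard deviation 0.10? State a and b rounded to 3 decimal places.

a = 1.990, b = 10.450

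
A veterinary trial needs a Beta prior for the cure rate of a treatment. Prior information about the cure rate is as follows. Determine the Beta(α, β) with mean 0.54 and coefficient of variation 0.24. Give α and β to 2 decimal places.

α = 7.45, β = 6.34

Var = (CV·μ)² = (0.24×0.54)² = 0.016796.
α+β = μ(1−μ)/Var − 1 = 0.2484/0.016796 − 1 = 13.7891.
Thus α = 0.54·13.7891 = 7.45 and β = 0.46·13.7891 = 6.34.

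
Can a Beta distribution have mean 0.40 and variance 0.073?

The Beta variance bound is σ² < μ(1−μ).
Here μ(1−μ) = 0.40×0.60 = 0.2400, and 0.073 < 0.2400.

Yes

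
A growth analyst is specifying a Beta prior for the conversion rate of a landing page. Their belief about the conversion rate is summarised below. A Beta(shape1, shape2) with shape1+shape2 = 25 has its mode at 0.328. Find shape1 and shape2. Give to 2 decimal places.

Mode = (shape1−1)/(κ−2) with κ = shape1+shape2, so shape1−1 = 0.328·23 = 7.54.
shape1 = 8.54; shape2 = κ − shape1 = 16.46.

shape1 = 8.54, shape2 = 16.46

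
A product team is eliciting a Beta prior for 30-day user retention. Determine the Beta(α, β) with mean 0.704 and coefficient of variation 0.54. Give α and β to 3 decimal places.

σ = CV·μ = 0.54×0.704 = 0.38016, so σ² = 0.144522.
s+1 = μ(1−μ)/σ² = 0.208384/0.144522 = 1.4419, so s = α+β = 0.4419.
α = μs = 0.311, β = (1−μ)s = 0.131.

α = 0.311, β = 0.131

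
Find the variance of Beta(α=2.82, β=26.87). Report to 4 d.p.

α+β = 29.69 and αβ = 75.7734, so Var = αβ/[(α+β)²(α+β+1)] = 75.7734/27053.115309 = 0.0028.

0.0028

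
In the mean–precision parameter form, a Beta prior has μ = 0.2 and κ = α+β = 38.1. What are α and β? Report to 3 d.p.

α = 7.620, β = 30.480

Split κ in proportion μ : (1−μ): α = 0.2·38.1 = 7.620, β = 38.1 − 7.620 = 30.480.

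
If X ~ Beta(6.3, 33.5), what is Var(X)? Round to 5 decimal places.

0.00327

Var = αβ/[(α+β)²(α+β+1)] = (6.3×33.5)/(39.8²×40.8) = 211.05/64628.832 = 0.00327.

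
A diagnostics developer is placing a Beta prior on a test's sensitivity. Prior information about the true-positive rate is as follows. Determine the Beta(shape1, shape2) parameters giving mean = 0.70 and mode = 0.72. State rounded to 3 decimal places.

With s = shape1+shape2: μ = shape1/s and mode = (shape1−1)/(s−2). Eliminating shape1 = μs,
μs − 1 = m(s−2) ⇒ s(μ−m) = 1−2m ⇒ s = -0.44/-0.02 = 22.0000.
So shape1 = μs = 15.400, shape2 = (1−μ)s = 6.600.

shape1 = 15.400, shape2 = 6.600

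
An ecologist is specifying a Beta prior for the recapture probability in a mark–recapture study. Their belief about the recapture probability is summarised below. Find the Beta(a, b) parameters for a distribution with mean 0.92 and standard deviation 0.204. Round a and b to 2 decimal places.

Variance = 0.204² = 0.041616. The moment-matching identity a+b = μ(1−μ)/Var − 1 gives
a+b = 0.0736/0.041616 − 1 = 0.7686, so a = μ·0.7686 = 0.71 and b = (1−μ)·0.7686 = 0.06.

a = 0.71, b = 0.06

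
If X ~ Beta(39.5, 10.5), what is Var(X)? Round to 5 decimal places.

0.00325

Var = αβ/[(α+β)²(α+β+1)] = (39.5×10.5)/(50.0²×51.0) = 414.75/127500.000 = 0.00325.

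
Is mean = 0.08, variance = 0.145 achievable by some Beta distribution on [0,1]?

For any Beta, Var(X) < E[X]·(1−E[X]).
Here μ(1−μ) = 0.08×0.92 = 0.0736, and 0.145 ≥ 0.0736.

No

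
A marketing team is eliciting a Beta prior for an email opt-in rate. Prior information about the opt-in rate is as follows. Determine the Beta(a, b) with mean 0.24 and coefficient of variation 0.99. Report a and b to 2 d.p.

σ = CV·μ = 0.99×0.24 = 0.23760, so σ² = 0.056454.
s+1 = μ(1−μ)/σ² = 0.1824/0.056454 = 3.2310, so s = a+b = 2.2310.
a = μs = 0.54, b = (1−μ)s = 1.70.

a = 0.54, b = 1.70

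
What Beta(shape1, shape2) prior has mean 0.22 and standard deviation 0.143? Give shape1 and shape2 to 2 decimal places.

First σ² = 0.020449. Setting shape1 = μn, shape2 = (1−μ)n with n = shape1+shape2,
μ(1−μ)/(n+1) = 0.020449 ⇒ n+1 = 0.1716/0.020449 = 8.3916 ⇒ n = 7.3916.
Hence shape1 = 0.22×7.3916 = 1.63, shape2 = 0.78×7.3916 = 5.77.

shape1 = 1.63, shape2 = 5.77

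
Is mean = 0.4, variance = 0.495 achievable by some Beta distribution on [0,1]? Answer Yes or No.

No

A Beta with mean μ has variance μ(1−μ)/(α+β+1) < μ(1−μ).
Here μ(1−μ) = 0.4×0.6 = 0.24, and 0.495 ≥ 0.24.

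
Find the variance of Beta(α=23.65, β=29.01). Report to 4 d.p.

0.0046

Var = αβ/[(α+β)²(α+β+1)] = (23.65×29.01)/(52.66²×53.66) = 686.0865/148803.236696 = 0.0046.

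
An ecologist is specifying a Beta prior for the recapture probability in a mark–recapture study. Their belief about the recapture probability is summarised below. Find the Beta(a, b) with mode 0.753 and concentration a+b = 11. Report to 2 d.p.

a = 7.78, b = 3.22

Mode = (a−1)/(κ−2) with κ = a+b, so a−1 = 0.753·9 = 6.78.
a = 7.78; b = κ − a = 3.22.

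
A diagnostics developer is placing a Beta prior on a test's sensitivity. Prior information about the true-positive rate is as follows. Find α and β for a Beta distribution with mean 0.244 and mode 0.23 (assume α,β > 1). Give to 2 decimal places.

Let s = α+β. Mean gives α = μs = 0.244s; mode gives (α−1)/(s−2) = 0.23.
Substituting: 0.244s − 1 = 0.23(s−2) = 0.23s − 0.46, so 0.014s = 0.54 and s = 38.5714.
Then α = 0.244×38.5714 = 9.41 and β = s−α = 29.16.

α = 9.41, β = 29.16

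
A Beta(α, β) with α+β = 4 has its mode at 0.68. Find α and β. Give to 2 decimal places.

Since the density peak of Beta(α,β) is at (α−1)/(α+β−2),
α = 1 + 0.68(4−2) = 2.36 and β = 4 − 2.36 = 1.64.

α = 2.36, β = 1.64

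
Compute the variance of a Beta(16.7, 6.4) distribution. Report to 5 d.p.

μ = 16.7/23.1 = 0.722944; Var = μ(1−μ)/(α+β+1) = 0.2002961/24.1 = 0.00831.

0.00831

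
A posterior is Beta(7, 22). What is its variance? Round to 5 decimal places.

0.00610

α+β = 29 and αβ = 154, so Var = αβ/[(α+β)²(α+β+1)] = 154/25230 = 0.00610.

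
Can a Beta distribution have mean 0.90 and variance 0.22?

No

A Beta with mean μ has variance μ(1−μ)/(α+β+1) < μ(1−μ).
Here μ(1−μ) = 0.90×0.10 = 0.0900, and 0.22 ≥ 0.0900.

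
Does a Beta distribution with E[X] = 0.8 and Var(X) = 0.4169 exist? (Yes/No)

No

A Beta with mean μ has variance μ(1−μ)/(α+β+1) < μ(1−μ).
Here μ(1−μ) = 0.8×0.2 = 0.16, and 0.4169 ≥ 0.16.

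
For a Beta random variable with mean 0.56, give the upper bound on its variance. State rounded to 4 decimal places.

Var = μ(1−μ)/(α+β+1), which approaches μ(1−μ) as α+β → 0.
So the supremum is μ(1−μ) = 0.56×0.44 = 0.2464.

0.2464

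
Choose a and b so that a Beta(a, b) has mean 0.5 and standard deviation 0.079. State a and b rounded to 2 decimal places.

a = 19.53, b = 19.53

σ² = 0.079² = 0.006241.
With s = a+b, Var = μ(1−μ)/(s+1), so s+1 = (0.5×0.5)/0.006241 = 40.0577 and s = 39.0577.
a = μs = 19.53, b = (1−μ)s = 19.53.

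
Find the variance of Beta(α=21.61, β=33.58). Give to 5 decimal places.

0.00424

Var = αβ/[(α+β)²(α+β+1)] = (21.61×33.58)/(55.19²×56.19) = 725.6638/171151.149459 = 0.00424.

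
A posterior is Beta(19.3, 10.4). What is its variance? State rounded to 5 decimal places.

α+β = 29.7 and αβ = 200.72, so Var = αβ/[(α+β)²(α+β+1)] = 200.72/27080.163 = 0.00741.

0.00741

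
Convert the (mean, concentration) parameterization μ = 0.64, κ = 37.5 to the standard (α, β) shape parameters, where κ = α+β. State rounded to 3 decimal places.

α = 24.000, β = 13.500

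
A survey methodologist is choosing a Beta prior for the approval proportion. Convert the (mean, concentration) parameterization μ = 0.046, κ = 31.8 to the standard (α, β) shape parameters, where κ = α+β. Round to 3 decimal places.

α = μκ = 0.046×31.8 = 1.463 and β = (1−μ)κ = 0.954×31.8 = 30.337.

α = 1.463, β = 30.337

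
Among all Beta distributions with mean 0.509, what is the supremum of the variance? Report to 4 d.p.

0.2499

For fixed mean μ the Beta variance is μ(1−μ)/(α+β+1), increasing as α+β decreases.
Its least upper bound (not attained) is μ(1−μ) = 0.509·0.491 = 0.2499.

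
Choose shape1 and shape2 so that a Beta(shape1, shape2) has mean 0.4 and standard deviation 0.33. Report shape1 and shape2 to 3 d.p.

shape1 = 0.482, shape2 = 0.722

First σ² = 0.1089. Setting shape1 = μn, shape2 = (1−μ)n with n = shape1+shape2,
μ(1−μ)/(n+1) = 0.1089 ⇒ n+1 = 0.24/0.1089 = 2.2039 ⇒ n = 1.2039.
Hence shape1 = 0.4×1.2039 = 0.482, shape2 = 0.6×1.2039 = 0.722.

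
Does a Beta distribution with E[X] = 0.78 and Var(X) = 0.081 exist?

Yes

A Beta with mean μ has variance μ(1−μ)/(α+β+1) < μ(1−μ).
Here μ(1−μ) = 0.78×0.22 = 0.1716, and 0.081 < 0.1716.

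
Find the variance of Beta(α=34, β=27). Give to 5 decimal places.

0.00398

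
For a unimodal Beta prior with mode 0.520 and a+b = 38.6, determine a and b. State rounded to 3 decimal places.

Mode = (a−1)/(κ−2) with κ = a+b, so a−1 = 0.520·36.6 = 19.032.
a = 20.032; b = κ − a = 18.568.

a = 20.032, b = 18.568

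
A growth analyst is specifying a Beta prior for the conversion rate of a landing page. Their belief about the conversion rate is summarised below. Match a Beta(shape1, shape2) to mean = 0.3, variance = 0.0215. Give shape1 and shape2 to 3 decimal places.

shape1 = 2.630, shape2 = 6.137

By moment matching, shape1+shape2 = μ(1−μ)/σ² − 1 = (0.3·0.7)/0.0215 − 1 = 9.7674 − 1 = 8.7674.
Since shape1/(shape1+shape2) = μ, shape1 = 0.3·8.7674 = 2.630 and shape2 = 0.7·8.7674 = 6.137.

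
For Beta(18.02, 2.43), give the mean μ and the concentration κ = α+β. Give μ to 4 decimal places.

μ = 0.8812, κ = 20.45

κ = α+β = 18.02+2.43 = 20.45; μ = α/κ = 18.02/20.45 = 0.8812.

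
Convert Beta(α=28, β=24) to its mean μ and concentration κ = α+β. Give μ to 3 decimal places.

μ = 0.538, κ = 52

κ = α+β = 28+24 = 52; μ = α/κ = 28/52 = 0.538.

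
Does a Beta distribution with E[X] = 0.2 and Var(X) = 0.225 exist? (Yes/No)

The Beta variance bound is σ² < μ(1−μ).
Here μ(1−μ) = 0.2×0.8 = 0.16, and 0.225 ≥ 0.16.

No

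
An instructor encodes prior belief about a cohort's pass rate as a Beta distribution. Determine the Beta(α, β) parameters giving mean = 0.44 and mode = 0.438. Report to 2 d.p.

With s = α+β: μ = α/s and mode = (α−1)/(s−2). Eliminating α = μs,
μs − 1 = m(s−2) ⇒ s(μ−m) = 1−2m ⇒ s = 0.124/0.002 = 62.0000.
So α = μs = 27.28, β = (1−μ)s = 34.72.

α = 27.28, β = 34.72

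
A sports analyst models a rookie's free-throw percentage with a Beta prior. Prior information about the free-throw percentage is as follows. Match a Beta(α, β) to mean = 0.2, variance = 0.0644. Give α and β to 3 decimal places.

Write ν = α+β; then α = μν and Var = μ(1−μ)/(ν+1).
ν = μ(1−μ)/Var − 1 = 0.16/0.0644 − 1 = 1.4845.
α = 0.2·1.4845 = 0.297, β = 0.8·1.4845 = 1.188.

α = 0.297, β = 1.188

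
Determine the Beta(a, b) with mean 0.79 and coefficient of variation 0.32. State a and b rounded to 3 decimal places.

a = 1.261, b = 0.335

Var = (CV·μ)² = (0.32×0.79)² = 0.063908.
a+b = μ(1−μ)/Var − 1 = 0.1659/0.063908 − 1 = 1.5959.
Thus a = 0.79·1.5959 = 1.261 and b = 0.21·1.5959 = 0.335.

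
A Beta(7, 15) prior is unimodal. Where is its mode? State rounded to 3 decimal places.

0.300

With α,β > 1, mode = (α−1)/(α+β−2) = 6/20 = 0.300.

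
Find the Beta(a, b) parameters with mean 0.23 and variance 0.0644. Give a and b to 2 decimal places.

Write ν = a+b; then a = μν and Var = μ(1−μ)/(ν+1).
ν = μ(1−μ)/Var − 1 = 0.1771/0.0644 − 1 = 1.7500.
a = 0.23·1.7500 = 0.40, b = 0.77·1.7500 = 1.35.

a = 0.40, b = 1.35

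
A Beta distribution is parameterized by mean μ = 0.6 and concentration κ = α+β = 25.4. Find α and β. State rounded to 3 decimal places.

α = μκ = 0.6×25.4 = 15.240 and β = (1−μ)κ = 0.4×25.4 = 10.160.

α = 15.240, β = 10.160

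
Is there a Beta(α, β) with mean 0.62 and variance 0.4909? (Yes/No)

The Beta variance bound is σ² < μ(1−μ).
Here μ(1−μ) = 0.62×0.38 = 0.2356, and 0.4909 ≥ 0.2356.

No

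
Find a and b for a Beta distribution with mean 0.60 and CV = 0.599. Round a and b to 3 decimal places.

a = 0.515, b = 0.343

Var = (CV·μ)² = (0.599×0.60)² = 0.129168.
a+b = μ(1−μ)/Var − 1 = 0.2400/0.129168 − 1 = 0.8580.
Thus a = 0.60·0.8580 = 0.515 and b = 0.40·0.8580 = 0.343.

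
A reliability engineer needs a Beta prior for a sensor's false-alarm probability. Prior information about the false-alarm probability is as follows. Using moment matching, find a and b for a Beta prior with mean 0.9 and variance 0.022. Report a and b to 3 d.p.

Write ν = a+b; then a = μν and Var = μ(1−μ)/(ν+1).
ν = μ(1−μ)/Var − 1 = 0.09/0.022 − 1 = 3.0909.
a = 0.9·3.0909 = 2.782, b = 0.1·3.0909 = 0.309.

a = 2.782, b = 0.309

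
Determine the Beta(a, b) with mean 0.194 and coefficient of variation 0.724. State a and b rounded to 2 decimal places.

σ = CV·μ = 0.724×0.194 = 0.14046, so σ² = 0.019728.
s+1 = μ(1−μ)/σ² = 0.156364/0.019728 = 7.9260, so s = a+b = 6.9260.
a = μs = 1.34, b = (1−μ)s = 5.58.

a = 1.34, b = 5.58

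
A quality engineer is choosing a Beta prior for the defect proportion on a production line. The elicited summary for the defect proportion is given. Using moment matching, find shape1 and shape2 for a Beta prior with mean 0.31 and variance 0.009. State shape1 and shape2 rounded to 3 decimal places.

shape1 = 7.058, shape2 = 15.709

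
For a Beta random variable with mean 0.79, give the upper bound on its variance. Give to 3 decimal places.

0.166

Var = μ(1−μ)/(α+β+1), which approaches μ(1−μ) as α+β → 0.
So the supremum is μ(1−μ) = 0.79×0.21 = 0.166.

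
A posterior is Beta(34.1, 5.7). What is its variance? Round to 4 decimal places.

0.0030

α+β = 39.8 and αβ = 194.37, so Var = αβ/[(α+β)²(α+β+1)] = 194.37/64628.832 = 0.0030.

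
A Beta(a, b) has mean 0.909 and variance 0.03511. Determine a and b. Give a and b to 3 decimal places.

Write ν = a+b; then a = μν and Var = μ(1−μ)/(ν+1).
ν = μ(1−μ)/Var − 1 = 0.082719/0.03511 − 1 = 1.3560.
a = 0.909·1.3560 = 1.233, b = 0.091·1.3560 = 0.123.

a = 1.233, b = 0.123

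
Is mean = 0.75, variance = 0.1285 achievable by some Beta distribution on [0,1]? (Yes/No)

Yes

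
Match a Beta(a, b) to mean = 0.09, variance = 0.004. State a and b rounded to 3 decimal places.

Write ν = a+b; then a = μν and Var = μ(1−μ)/(ν+1).
ν = μ(1−μ)/Var − 1 = 0.0819/0.004 − 1 = 19.4750.
a = 0.09·19.4750 = 1.753, b = 0.91·19.4750 = 17.722.

a = 1.753, b = 17.722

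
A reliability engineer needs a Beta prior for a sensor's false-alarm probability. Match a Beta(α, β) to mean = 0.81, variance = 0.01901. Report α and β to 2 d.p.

Write ν = α+β; then α = μν and Var = μ(1−μ)/(ν+1).
ν = μ(1−μ)/Var − 1 = 0.1539/0.01901 − 1 = 7.0957.
α = 0.81·7.0957 = 5.75, β = 0.19·7.0957 = 1.35.

α = 5.75, β = 1.35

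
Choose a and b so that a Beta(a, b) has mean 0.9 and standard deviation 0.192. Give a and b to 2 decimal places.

Variance = 0.192² = 0.036864. The moment-matching identity a+b = μ(1−μ)/Var − 1 gives
a+b = 0.09/0.036864 − 1 = 1.4414, so a = μ·1.4414 = 1.30 and b = (1−μ)·1.4414 = 0.14.

a = 1.30, b = 0.14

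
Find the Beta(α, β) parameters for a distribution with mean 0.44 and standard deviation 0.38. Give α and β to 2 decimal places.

First σ² = 0.1444. Setting α = μn, β = (1−μ)n with n = α+β,
μ(1−μ)/(n+1) = 0.1444 ⇒ n+1 = 0.2464/0.1444 = 1.7064 ⇒ n = 0.7064.
Hence α = 0.44×0.7064 = 0.31, β = 0.56×0.7064 = 0.40.

α = 0.31, β = 0.40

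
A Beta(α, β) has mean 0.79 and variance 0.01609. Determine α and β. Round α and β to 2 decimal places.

Let s = α+β. The Beta variance is μ(1−μ)/(s+1).
So s+1 = μ(1−μ)/σ² = (0.79×0.21)/0.01609 = 0.1659/0.01609 = 10.3108, giving s = 9.3108.
Then α = μs = 0.79×9.3108 = 7.36 and β = (1−μ)s = 0.21×9.3108 = 1.96.

α = 7.36, β = 1.96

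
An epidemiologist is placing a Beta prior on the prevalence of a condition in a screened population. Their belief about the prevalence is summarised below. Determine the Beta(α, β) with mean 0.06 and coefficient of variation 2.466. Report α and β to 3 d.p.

σ = CV·μ = 2.466×0.06 = 0.14796, so σ² = 0.021892.
s+1 = μ(1−μ)/σ² = 0.0564/0.021892 = 2.5763, so s = α+β = 1.5763.
α = μs = 0.095, β = (1−μ)s = 1.482.

α = 0.095, β = 1.482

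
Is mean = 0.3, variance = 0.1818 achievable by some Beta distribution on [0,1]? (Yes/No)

Yes

The Beta variance bound is σ² < μ(1−μ).
Here μ(1−μ) = 0.3×0.7 = 0.21, and 0.1818 < 0.21.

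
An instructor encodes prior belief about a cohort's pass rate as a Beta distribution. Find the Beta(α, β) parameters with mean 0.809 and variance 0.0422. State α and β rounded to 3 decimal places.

α = 2.153, β = 0.508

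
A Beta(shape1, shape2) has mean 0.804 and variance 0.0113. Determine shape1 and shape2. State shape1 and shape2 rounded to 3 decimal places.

shape1 = 10.408, shape2 = 2.537

By moment matching, shape1+shape2 = μ(1−μ)/σ² − 1 = (0.804·0.196)/0.0113 − 1 = 13.9455 − 1 = 12.9455.
Since shape1/(shape1+shape2) = μ, shape1 = 0.804·12.9455 = 10.408 and shape2 = 0.196·12.9455 = 2.537.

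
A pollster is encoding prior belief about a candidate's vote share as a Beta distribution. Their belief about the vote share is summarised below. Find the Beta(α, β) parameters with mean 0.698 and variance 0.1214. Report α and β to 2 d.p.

Let s = α+β. The Beta variance is μ(1−μ)/(s+1).
So s+1 = μ(1−μ)/σ² = (0.698×0.302)/0.1214 = 0.210796/0.1214 = 1.7364, giving s = 0.7364.
Then α = μs = 0.698×0.7364 = 0.51 and β = (1−μ)s = 0.302×0.7364 = 0.22.

α = 0.51, β = 0.22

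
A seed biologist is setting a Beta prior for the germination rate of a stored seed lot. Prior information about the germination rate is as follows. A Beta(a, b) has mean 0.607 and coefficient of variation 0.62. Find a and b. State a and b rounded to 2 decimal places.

a = 0.42, b = 0.27

σ = CV·μ = 0.62×0.607 = 0.37634, so σ² = 0.141632.
s+1 = μ(1−μ)/σ² = 0.238551/0.141632 = 1.6843, so s = a+b = 0.6843.
a = μs = 0.42, b = (1−μ)s = 0.27.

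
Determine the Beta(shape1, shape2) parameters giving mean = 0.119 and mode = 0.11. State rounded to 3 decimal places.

shape1 = 10.313, shape2 = 76.353

Let s = shape1+shape2. Mean gives shape1 = μs = 0.119s; mode gives (shape1−1)/(s−2) = 0.11.
Substituting: 0.119s − 1 = 0.11(s−2) = 0.11s − 0.22, so 0.009s = 0.78 and s = 86.6667.
Then shape1 = 0.119×86.6667 = 10.313 and shape2 = s−shape1 = 76.353.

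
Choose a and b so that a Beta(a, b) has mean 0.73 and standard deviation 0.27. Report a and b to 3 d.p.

First σ² = 0.0729. Setting a = μn, b = (1−μ)n with n = a+b,
μ(1−μ)/(n+1) = 0.0729 ⇒ n+1 = 0.1971/0.0729 = 2.7037 ⇒ n = 1.7037.
Hence a = 0.73×1.7037 = 1.244, b = 0.27×1.7037 = 0.460.

a = 1.244, b = 0.460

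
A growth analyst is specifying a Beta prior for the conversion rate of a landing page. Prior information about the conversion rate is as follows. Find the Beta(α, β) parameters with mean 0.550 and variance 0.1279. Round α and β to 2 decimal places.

By moment matching, α+β = μ(1−μ)/σ² − 1 = (0.550·0.450)/0.1279 − 1 = 1.9351 − 1 = 0.9351.
Since α/(α+β) = μ, α = 0.550·0.9351 = 0.51 and β = 0.450·0.9351 = 0.42.

α = 0.51, β = 0.42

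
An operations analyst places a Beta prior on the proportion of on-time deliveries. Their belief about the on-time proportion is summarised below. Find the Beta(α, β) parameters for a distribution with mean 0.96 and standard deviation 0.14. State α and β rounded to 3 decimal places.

σ² = 0.14² = 0.0196.
With s = α+β, Var = μ(1−μ)/(s+1), so s+1 = (0.96×0.04)/0.0196 = 1.9592 and s = 0.9592.
α = μs = 0.921, β = (1−μ)s = 0.038.

α = 0.921, β = 0.038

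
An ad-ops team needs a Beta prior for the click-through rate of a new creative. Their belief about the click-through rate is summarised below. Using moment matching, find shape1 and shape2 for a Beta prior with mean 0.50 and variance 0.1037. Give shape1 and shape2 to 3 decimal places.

By moment matching, shape1+shape2 = μ(1−μ)/σ² − 1 = (0.50·0.50)/0.1037 − 1 = 2.4108 − 1 = 1.4108.
Since shape1/(shape1+shape2) = μ, shape1 = 0.50·1.4108 = 0.705 and shape2 = 0.50·1.4108 = 0.705.

shape1 = 0.705, shape2 = 0.705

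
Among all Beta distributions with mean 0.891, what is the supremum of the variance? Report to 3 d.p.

0.097

For fixed mean μ the Beta variance is μ(1−μ)/(α+β+1), increasing as α+β decreases.
Its least upper bound (not attained) is μ(1−μ) = 0.891·0.109 = 0.097.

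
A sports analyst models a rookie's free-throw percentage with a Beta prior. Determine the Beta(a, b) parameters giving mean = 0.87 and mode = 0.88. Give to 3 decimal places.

With s = a+b: μ = a/s and mode = (a−1)/(s−2). Eliminating a = μs,
μs − 1 = m(s−2) ⇒ s(μ−m) = 1−2m ⇒ s = -0.76/-0.01 = 76.0000.
So a = μs = 66.120, b = (1−μ)s = 9.880.

a = 66.120, b = 9.880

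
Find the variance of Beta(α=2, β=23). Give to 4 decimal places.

0.0028

α+β = 25 and αβ = 46, so Var = αβ/[(α+β)²(α+β+1)] = 46/16250 = 0.0028.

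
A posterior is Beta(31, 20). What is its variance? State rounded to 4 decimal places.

0.0046

Var = αβ/[(α+β)²(α+β+1)] = (31×20)/(51²×52) = 620/135252 = 0.0046.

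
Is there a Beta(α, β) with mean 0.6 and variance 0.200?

The Beta variance bound is σ² < μ(1−μ).
Here μ(1−μ) = 0.6×0.4 = 0.24, and 0.200 < 0.24.

Yes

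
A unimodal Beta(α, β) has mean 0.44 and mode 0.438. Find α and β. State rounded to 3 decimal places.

With s = α+β: μ = α/s and mode = (α−1)/(s−2). Eliminating α = μs,
μs − 1 = m(s−2) ⇒ s(μ−m) = 1−2m ⇒ s = 0.124/0.002 = 62.0000.
So α = μs = 27.280, β = (1−μ)s = 34.720.

α = 27.280, β = 34.720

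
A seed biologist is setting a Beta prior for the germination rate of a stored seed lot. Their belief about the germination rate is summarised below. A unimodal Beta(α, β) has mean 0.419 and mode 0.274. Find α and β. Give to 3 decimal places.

α = 1.306, β = 1.811

With s = α+β: μ = α/s and mode = (α−1)/(s−2). Eliminating α = μs,
μs − 1 = m(s−2) ⇒ s(μ−m) = 1−2m ⇒ s = 0.452/0.145 = 3.1172.
So α = μs = 1.306, β = (1−μ)s = 1.811.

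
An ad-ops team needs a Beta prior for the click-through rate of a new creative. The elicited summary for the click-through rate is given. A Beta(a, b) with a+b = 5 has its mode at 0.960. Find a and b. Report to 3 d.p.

a = 3.880, b = 1.120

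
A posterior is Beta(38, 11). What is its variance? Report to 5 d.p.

Var = αβ/[(α+β)²(α+β+1)] = (38×11)/(49²×50) = 418/120050 = 0.00348.

0.00348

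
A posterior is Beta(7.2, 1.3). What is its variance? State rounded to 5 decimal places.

0.01364

α+β = 8.5 and αβ = 9.36, so Var = αβ/[(α+β)²(α+β+1)] = 9.36/686.375 = 0.01364.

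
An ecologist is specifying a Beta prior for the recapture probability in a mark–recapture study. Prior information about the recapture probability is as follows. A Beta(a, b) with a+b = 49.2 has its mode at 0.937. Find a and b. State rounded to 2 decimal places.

Since the density peak of Beta(a,b) is at (a−1)/(a+b−2),
a = 1 + 0.937(49.2−2) = 45.23 and b = 49.2 − 45.23 = 3.97.

a = 45.23, b = 3.97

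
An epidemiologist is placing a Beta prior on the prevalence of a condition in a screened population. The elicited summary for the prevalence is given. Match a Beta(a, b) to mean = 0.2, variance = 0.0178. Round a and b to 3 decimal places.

By moment matching, a+b = μ(1−μ)/σ² − 1 = (0.2·0.8)/0.0178 − 1 = 8.9888 − 1 = 7.9888.
Since a/(a+b) = μ, a = 0.2·7.9888 = 1.598 and b = 0.8·7.9888 = 6.391.

a = 1.598, b = 6.391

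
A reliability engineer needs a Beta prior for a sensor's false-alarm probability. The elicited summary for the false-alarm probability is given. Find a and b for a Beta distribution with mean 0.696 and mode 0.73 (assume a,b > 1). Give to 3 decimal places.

Let s = a+b. Mean gives a = μs = 0.696s; mode gives (a−1)/(s−2) = 0.73.
Substituting: 0.696s − 1 = 0.73(s−2) = 0.73s − 1.46, so -0.034s = -0.46 and s = 13.5294.
Then a = 0.696×13.5294 = 9.416 and b = s−a = 4.113.

a = 9.416, b = 4.113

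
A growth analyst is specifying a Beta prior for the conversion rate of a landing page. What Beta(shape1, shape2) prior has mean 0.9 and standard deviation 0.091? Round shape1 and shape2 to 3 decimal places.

Variance = 0.091² = 0.008281. The moment-matching identity shape1+shape2 = μ(1−μ)/Var − 1 gives
shape1+shape2 = 0.09/0.008281 − 1 = 9.8683, so shape1 = μ·9.8683 = 8.881 and shape2 = (1−μ)·9.8683 = 0.987.

shape1 = 8.881, shape2 = 0.987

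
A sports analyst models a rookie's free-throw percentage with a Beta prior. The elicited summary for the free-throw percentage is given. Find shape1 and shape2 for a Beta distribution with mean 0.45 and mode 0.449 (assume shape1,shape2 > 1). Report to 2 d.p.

Let s = shape1+shape2. Mean gives shape1 = μs = 0.45s; mode gives (shape1−1)/(s−2) = 0.449.
Substituting: 0.45s − 1 = 0.449(s−2) = 0.449s − 0.898, so 0.001s = 0.102 and s = 102.0000.
Then shape1 = 0.45×102.0000 = 45.90 and shape2 = s−shape1 = 56.10.

shape1 = 45.90, shape2 = 56.10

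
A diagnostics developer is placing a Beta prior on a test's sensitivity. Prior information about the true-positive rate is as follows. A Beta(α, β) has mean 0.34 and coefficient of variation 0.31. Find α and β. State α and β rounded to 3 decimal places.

α = 6.528, β = 12.672

σ = CV·μ = 0.31×0.34 = 0.10540, so σ² = 0.011109.
s+1 = μ(1−μ)/σ² = 0.2244/0.011109 = 20.1995, so s = α+β = 19.1995.
α = μs = 6.528, β = (1−μ)s = 12.672.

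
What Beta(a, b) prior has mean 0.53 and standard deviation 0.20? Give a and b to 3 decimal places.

a = 2.771, b = 2.457

Variance = 0.20² = 0.0400. The moment-matching identity a+b = μ(1−μ)/Var − 1 gives
a+b = 0.2491/0.0400 − 1 = 5.2275, so a = μ·5.2275 = 2.771 and b = (1−μ)·5.2275 = 2.457.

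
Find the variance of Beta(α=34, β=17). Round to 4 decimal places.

α+β = 51 and αβ = 578, so Var = αβ/[(α+β)²(α+β+1)] = 578/135252 = 0.0043.

0.0043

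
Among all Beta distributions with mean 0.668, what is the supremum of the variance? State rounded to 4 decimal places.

0.2218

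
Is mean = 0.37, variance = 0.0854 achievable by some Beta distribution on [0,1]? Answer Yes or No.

Yes

The Beta variance bound is σ² < μ(1−μ).
Here μ(1−μ) = 0.37×0.63 = 0.2331, and 0.0854 < 0.2331.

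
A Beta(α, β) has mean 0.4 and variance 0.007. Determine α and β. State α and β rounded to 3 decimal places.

By moment matching, α+β = μ(1−μ)/σ² − 1 = (0.4·0.6)/0.007 − 1 = 34.2857 − 1 = 33.2857.
Since α/(α+β) = μ, α = 0.4·33.2857 = 13.314 and β = 0.6·33.2857 = 19.971.

α = 13.314, β = 19.971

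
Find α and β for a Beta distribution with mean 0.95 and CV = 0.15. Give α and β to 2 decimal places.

α = 1.27, β = 0.07

σ = CV·μ = 0.15×0.95 = 0.14250, so σ² = 0.020306.
s+1 = μ(1−μ)/σ² = 0.0475/0.020306 = 2.3392, so s = α+β = 1.3392.
α = μs = 1.27, β = (1−μ)s = 0.07.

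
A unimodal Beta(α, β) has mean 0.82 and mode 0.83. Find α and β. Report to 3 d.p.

With s = α+β: μ = α/s and mode = (α−1)/(s−2). Eliminating α = μs,
μs − 1 = m(s−2) ⇒ s(μ−m) = 1−2m ⇒ s = -0.66/-0.01 = 66.0000.
So α = μs = 54.120, β = (1−μ)s = 11.880.

α = 54.120, β = 11.880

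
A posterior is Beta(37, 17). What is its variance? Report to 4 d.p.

α+β = 54 and αβ = 629, so Var = αβ/[(α+β)²(α+β+1)] = 629/160380 = 0.0039.

0.0039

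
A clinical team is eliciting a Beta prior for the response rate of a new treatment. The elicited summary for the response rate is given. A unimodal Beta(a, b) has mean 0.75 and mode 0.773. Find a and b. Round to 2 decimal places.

Let s = a+b. Mean gives a = μs = 0.75s; mode gives (a−1)/(s−2) = 0.773.
Substituting: 0.75s − 1 = 0.773(s−2) = 0.773s − 1.546, so -0.023s = -0.546 and s = 23.7391.
Then a = 0.75×23.7391 = 17.80 and b = s−a = 5.93.

a = 17.80, b = 5.93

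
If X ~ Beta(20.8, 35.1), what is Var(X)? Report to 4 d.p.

0.0041

α+β = 55.9 and αβ = 730.08, so Var = αβ/[(α+β)²(α+β+1)] = 730.08/177801.689 = 0.0041.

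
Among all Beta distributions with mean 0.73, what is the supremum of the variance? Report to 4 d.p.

0.1971

Var = μ(1−μ)/(α+β+1), which approaches μ(1−μ) as α+β → 0.
So the supremum is μ(1−μ) = 0.73×0.27 = 0.1971.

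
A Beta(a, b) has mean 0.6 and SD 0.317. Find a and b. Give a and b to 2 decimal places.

σ² = 0.317² = 0.100489.
With s = a+b, Var = μ(1−μ)/(s+1), so s+1 = (0.6×0.4)/0.100489 = 2.3883 and s = 1.3883.
a = μs = 0.83, b = (1−μ)s = 0.56.

a = 0.83, b = 0.56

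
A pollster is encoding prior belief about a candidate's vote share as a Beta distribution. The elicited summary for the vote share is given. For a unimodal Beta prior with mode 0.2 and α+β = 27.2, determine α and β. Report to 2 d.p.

Since the density peak of Beta(α,β) is at (α−1)/(α+β−2),
α = 1 + 0.2(27.2−2) = 6.04 and β = 27.2 − 6.04 = 21.16.

α = 6.04, β = 21.16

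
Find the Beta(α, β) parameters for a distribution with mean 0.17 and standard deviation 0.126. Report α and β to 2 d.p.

First σ² = 0.015876. Setting α = μn, β = (1−μ)n with n = α+β,
μ(1−μ)/(n+1) = 0.015876 ⇒ n+1 = 0.1411/0.015876 = 8.8876 ⇒ n = 7.8876.
Hence α = 0.17×7.8876 = 1.34, β = 0.83×7.8876 = 6.55.

α = 1.34, β = 6.55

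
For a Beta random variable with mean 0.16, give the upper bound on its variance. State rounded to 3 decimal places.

Var = μ(1−μ)/(α+β+1), which approaches μ(1−μ) as α+β → 0.
So the supremum is μ(1−μ) = 0.16×0.84 = 0.134.

0.134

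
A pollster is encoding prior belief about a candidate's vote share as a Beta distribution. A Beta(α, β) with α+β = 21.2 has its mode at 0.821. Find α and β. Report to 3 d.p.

α = 16.763, β = 4.437

Since the density peak of Beta(α,β) is at (α−1)/(α+β−2),
α = 1 + 0.821(21.2−2) = 16.763 and β = 21.2 − 16.763 = 4.437.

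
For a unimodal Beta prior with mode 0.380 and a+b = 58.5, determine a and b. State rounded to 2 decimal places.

a = 22.47, b = 36.03

Mode = (a−1)/(κ−2) with κ = a+b, so a−1 = 0.380·56.5 = 21.47.
a = 22.47; b = κ − a = 36.03.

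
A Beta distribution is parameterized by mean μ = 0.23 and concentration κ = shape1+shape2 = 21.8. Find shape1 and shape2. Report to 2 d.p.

shape1 = μκ = 0.23×21.8 = 5.01 and shape2 = (1−μ)κ = 0.77×21.8 = 16.79.

shape1 = 5.01, shape2 = 16.79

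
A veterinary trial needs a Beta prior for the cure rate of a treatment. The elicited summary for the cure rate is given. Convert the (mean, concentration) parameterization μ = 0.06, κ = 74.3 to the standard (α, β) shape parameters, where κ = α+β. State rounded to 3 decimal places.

Split κ in proportion μ : (1−μ): α = 0.06·74.3 = 4.458, β = 74.3 − 4.458 = 69.842.

α = 4.458, β = 69.842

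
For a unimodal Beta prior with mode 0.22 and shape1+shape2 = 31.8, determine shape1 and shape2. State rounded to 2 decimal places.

Since the density peak of Beta(shape1,shape2) is at (shape1−1)/(shape1+shape2−2),
shape1 = 1 + 0.22(31.8−2) = 7.56 and shape2 = 31.8 − 7.56 = 24.24.

shape1 = 7.56, shape2 = 24.24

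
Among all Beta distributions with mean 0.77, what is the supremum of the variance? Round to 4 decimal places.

0.1771

For fixed mean μ the Beta variance is μ(1−μ)/(α+β+1), increasing as α+β decreases.
Its least upper bound (not attained) is μ(1−μ) = 0.77·0.23 = 0.1771.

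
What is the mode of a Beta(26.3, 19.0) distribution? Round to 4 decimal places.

With α,β > 1, mode = (α−1)/(α+β−2) = 25.3/43.3 = 0.5843.

0.5843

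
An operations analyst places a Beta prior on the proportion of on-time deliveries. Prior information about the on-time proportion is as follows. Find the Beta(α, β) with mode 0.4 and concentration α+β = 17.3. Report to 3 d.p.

α = 7.120, β = 10.180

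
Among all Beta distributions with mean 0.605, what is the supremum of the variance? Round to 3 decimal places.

For fixed mean μ the Beta variance is μ(1−μ)/(α+β+1), increasing as α+β decreases.
Its least upper bound (not attained) is μ(1−μ) = 0.605·0.395 = 0.239.

0.239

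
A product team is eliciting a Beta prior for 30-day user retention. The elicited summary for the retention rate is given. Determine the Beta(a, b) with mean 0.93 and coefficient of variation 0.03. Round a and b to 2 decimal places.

a = 76.85, b = 5.78

Var = (CV·μ)² = (0.03×0.93)² = 0.000778.
a+b = μ(1−μ)/Var − 1 = 0.0651/0.000778 − 1 = 82.6320.
Thus a = 0.93·82.6320 = 76.85 and b = 0.07·82.6320 = 5.78.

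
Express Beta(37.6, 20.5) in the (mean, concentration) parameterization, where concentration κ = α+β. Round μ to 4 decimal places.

μ = 0.6472, κ = 58.1

κ = α+β = 37.6+20.5 = 58.1; μ = α/κ = 37.6/58.1 = 0.6472.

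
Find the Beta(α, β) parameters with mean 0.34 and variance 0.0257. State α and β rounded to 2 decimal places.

Let s = α+β. The Beta variance is μ(1−μ)/(s+1).
So s+1 = μ(1−μ)/σ² = (0.34×0.66)/0.0257 = 0.2244/0.0257 = 8.7315, giving s = 7.7315.
Then α = μs = 0.34×7.7315 = 2.63 and β = (1−μ)s = 0.66×7.7315 = 5.10.

α = 2.63, β = 5.10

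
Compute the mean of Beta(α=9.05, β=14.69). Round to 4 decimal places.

0.3812

The Beta mean is α/(α+β) = 9.05/(9.05+14.69) = 0.3812.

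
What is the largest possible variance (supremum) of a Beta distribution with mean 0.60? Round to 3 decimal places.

0.240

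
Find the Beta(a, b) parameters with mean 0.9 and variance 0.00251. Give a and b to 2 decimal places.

Let s = a+b. The Beta variance is μ(1−μ)/(s+1).
So s+1 = μ(1−μ)/σ² = (0.9×0.1)/0.00251 = 0.09/0.00251 = 35.8566, giving s = 34.8566.
Then a = μs = 0.9×34.8566 = 31.37 and b = (1−μ)s = 0.1×34.8566 = 3.49.

a = 31.37, b = 3.49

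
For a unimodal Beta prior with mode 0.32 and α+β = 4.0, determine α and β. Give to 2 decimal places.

Mode = (α−1)/(κ−2) with κ = α+β, so α−1 = 0.32·2.0 = 0.64.
α = 1.64; β = κ − α = 2.36.

α = 1.64, β = 2.36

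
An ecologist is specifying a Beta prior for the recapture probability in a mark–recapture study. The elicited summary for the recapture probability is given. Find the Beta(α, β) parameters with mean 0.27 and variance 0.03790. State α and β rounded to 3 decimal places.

α = 1.134, β = 3.066

By moment matching, α+β = μ(1−μ)/σ² − 1 = (0.27·0.73)/0.03790 − 1 = 5.2005 − 1 = 4.2005.
Since α/(α+β) = μ, α = 0.27·4.2005 = 1.134 and β = 0.73·4.2005 = 3.066.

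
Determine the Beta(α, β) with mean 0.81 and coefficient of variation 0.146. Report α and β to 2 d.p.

α = 8.10, β = 1.90

Var = (CV·μ)² = (0.146×0.81)² = 0.013985.
α+β = μ(1−μ)/Var − 1 = 0.1539/0.013985 − 1 = 10.0043.
Thus α = 0.81·10.0043 = 8.10 and β = 0.19·10.0043 = 1.90.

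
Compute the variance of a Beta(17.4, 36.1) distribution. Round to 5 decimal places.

0.00403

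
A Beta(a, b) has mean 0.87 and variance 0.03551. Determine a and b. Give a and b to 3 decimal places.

By moment matching, a+b = μ(1−μ)/σ² − 1 = (0.87·0.13)/0.03551 − 1 = 3.1850 − 1 = 2.1850.
Since a/(a+b) = μ, a = 0.87·2.1850 = 1.901 and b = 0.13·2.1850 = 0.284.

a = 1.901, b = 0.284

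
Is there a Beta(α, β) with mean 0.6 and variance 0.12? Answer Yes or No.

The Beta variance bound is σ² < μ(1−μ).
Here μ(1−μ) = 0.6×0.4 = 0.24, and 0.12 < 0.24.

Yes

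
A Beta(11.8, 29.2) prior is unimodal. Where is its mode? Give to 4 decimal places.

0.2769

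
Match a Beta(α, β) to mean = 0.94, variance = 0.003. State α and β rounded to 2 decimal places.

α = 16.73, β = 1.07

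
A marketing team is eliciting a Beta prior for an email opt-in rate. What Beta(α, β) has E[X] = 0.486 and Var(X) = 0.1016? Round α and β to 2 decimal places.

α = 0.71, β = 0.75

By moment matching, α+β = μ(1−μ)/σ² − 1 = (0.486·0.514)/0.1016 − 1 = 2.4587 − 1 = 1.4587.
Since α/(α+β) = μ, α = 0.486·1.4587 = 0.71 and β = 0.514·1.4587 = 0.75.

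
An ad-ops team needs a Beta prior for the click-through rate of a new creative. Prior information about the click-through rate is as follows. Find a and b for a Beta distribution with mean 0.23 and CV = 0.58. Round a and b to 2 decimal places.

σ = CV·μ = 0.58×0.23 = 0.13340, so σ² = 0.017796.
s+1 = μ(1−μ)/σ² = 0.1771/0.017796 = 9.9519, so s = a+b = 8.9519.
a = μs = 2.06, b = (1−μ)s = 6.89.

a = 2.06, b = 6.89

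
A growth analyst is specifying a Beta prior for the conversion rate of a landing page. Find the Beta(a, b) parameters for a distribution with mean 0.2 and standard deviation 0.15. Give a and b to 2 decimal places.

First σ² = 0.0225. Setting a = μn, b = (1−μ)n with n = a+b,
μ(1−μ)/(n+1) = 0.0225 ⇒ n+1 = 0.16/0.0225 = 7.1111 ⇒ n = 6.1111.
Hence a = 0.2×6.1111 = 1.22, b = 0.8×6.1111 = 4.89.

a = 1.22, b = 4.89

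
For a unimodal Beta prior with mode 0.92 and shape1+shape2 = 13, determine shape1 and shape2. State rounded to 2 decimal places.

shape1 = 11.12, shape2 = 1.88

Mode = (shape1−1)/(κ−2) with κ = shape1+shape2, so shape1−1 = 0.92·11 = 10.12.
shape1 = 11.12; shape2 = κ − shape1 = 1.88.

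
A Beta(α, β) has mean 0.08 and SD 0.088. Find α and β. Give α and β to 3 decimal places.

σ² = 0.088² = 0.007744.
With s = α+β, Var = μ(1−μ)/(s+1), so s+1 = (0.08×0.92)/0.007744 = 9.5041 and s = 8.5041.
α = μs = 0.680, β = (1−μ)s = 7.824.

α = 0.680, β = 7.824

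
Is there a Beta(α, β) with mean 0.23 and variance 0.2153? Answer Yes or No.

The Beta variance bound is σ² < μ(1−μ).
Here μ(1−μ) = 0.23×0.77 = 0.1771, and 0.2153 ≥ 0.1771.

No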